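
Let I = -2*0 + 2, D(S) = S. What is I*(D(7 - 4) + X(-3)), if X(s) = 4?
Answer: 14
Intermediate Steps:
I = 2 (I = 0 + 2 = 2)
I*(D(7 - 4) + X(-3)) = 2*((7 - 4) + 4) = 2*(3 + 4) = 2*7 = 14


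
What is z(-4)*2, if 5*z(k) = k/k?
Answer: 2/5 ≈ 0.40000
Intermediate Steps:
z(k) = 1/5 (z(k) = (k/k)/5 = (1/5)*1 = 1/5)
z(-4)*2 = (1/5)*2 = 2/5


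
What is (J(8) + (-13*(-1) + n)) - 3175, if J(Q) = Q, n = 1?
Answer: -3153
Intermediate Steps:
(J(8) + (-13*(-1) + n)) - 3175 = (8 + (-13*(-1) + 1)) - 3175 = (8 + (13 + 1)) - 3175 = (8 + 14) - 3175 = 22 - 3175 = -3153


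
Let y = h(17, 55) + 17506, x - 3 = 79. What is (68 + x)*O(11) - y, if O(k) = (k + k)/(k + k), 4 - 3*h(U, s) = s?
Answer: -17339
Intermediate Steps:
x = 82 (x = 3 + 79 = 82)
h(U, s) = 4/3 - s/3
O(k) = 1 (O(k) = (2*k)/((2*k)) = (2*k)*(1/(2*k)) = 1)
y = 17489 (y = (4/3 - 1/3*55) + 17506 = (4/3 - 55/3) + 17506 = -17 + 17506 = 17489)
(68 + x)*O(11) - y = (68 + 82)*1 - 1*17489 = 150*1 - 17489 = 150 - 17489 = -17339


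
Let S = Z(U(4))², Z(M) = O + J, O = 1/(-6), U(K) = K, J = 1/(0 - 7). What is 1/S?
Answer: 1764/169 ≈ 10.438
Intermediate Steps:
J = -⅐ (J = 1/(-7) = -⅐ ≈ -0.14286)
O = -⅙ ≈ -0.16667
Z(M) = -13/42 (Z(M) = -⅙ - ⅐ = -13/42)
S = 169/1764 (S = (-13/42)² = 169/1764 ≈ 0.095805)
1/S = 1/(169/1764) = 1764/169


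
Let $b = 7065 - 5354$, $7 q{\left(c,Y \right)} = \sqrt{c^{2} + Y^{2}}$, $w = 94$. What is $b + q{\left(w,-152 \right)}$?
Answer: $1711 + \frac{2 \sqrt{7985}}{7} \approx 1736.5$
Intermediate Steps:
$q{\left(c,Y \right)} = \frac{\sqrt{Y^{2} + c^{2}}}{7}$ ($q{\left(c,Y \right)} = \frac{\sqrt{c^{2} + Y^{2}}}{7} = \frac{\sqrt{Y^{2} + c^{2}}}{7}$)
$b = 1711$ ($b = 7065 - 5354 = 1711$)
$b + q{\left(w,-152 \right)} = 1711 + \frac{\sqrt{\left(-152\right)^{2} + 94^{2}}}{7} = 1711 + \frac{\sqrt{23104 + 8836}}{7} = 1711 + \frac{\sqrt{31940}}{7} = 1711 + \frac{2 \sqrt{7985}}{7}$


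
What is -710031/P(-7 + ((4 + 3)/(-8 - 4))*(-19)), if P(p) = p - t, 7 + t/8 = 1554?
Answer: 1217196/21209 ≈ 57.391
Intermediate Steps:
t = 12376 (t = -56 + 8*1554 = -56 + 12432 = 12376)
P(p) = -12376 + p (P(p) = p - 1*12376 = p - 12376 = -12376 + p)
-710031/P(-7 + ((4 + 3)/(-8 - 4))*(-19)) = -710031/(-12376 + (-7 + ((4 + 3)/(-8 - 4))*(-19))) = -710031/(-12376 + (-7 + (7/(-12))*(-19))) = -710031/(-12376 + (-7 + (7*(-1/12))*(-19))) = -710031/(-12376 + (-7 - 7/12*(-19))) = -710031/(-12376 + (-7 + 133/12)) = -710031/(-12376 + 49/12) = -710031/(-148463/12) = -710031*(-12/148463) = 1217196/21209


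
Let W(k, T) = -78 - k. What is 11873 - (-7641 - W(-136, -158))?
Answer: 19572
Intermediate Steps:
11873 - (-7641 - W(-136, -158)) = 11873 - (-7641 - (-78 - 1*(-136))) = 11873 - (-7641 - (-78 + 136)) = 11873 - (-7641 - 1*58) = 11873 - (-7641 - 58) = 11873 - 1*(-7699) = 11873 + 7699 = 19572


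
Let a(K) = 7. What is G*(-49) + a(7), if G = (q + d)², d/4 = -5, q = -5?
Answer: -30618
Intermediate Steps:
d = -20 (d = 4*(-5) = -20)
G = 625 (G = (-5 - 20)² = (-25)² = 625)
G*(-49) + a(7) = 625*(-49) + 7 = -30625 + 7 = -30618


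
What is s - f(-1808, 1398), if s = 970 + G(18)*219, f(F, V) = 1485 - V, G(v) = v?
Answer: 4825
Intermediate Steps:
s = 4912 (s = 970 + 18*219 = 970 + 3942 = 4912)
s - f(-1808, 1398) = 4912 - (1485 - 1*1398) = 4912 - (1485 - 1398) = 4912 - 1*87 = 4912 - 87 = 4825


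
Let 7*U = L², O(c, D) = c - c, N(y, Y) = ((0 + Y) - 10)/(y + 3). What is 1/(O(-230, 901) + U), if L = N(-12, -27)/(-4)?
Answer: 9072/1369 ≈ 6.6267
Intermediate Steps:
N(y, Y) = (-10 + Y)/(3 + y) (N(y, Y) = (Y - 10)/(3 + y) = (-10 + Y)/(3 + y))
O(c, D) = 0
L = -37/36 (L = ((-10 - 27)/(3 - 12))/(-4) = (-37/(-9))*(-¼) = -⅑*(-37)*(-¼) = (37/9)*(-¼) = -37/36 ≈ -1.0278)
U = 1369/9072 (U = (-37/36)²/7 = (⅐)*(1369/1296) = 1369/9072 ≈ 0.15090)
1/(O(-230, 901) + U) = 1/(0 + 1369/9072) = 1/(1369/9072) = 9072/1369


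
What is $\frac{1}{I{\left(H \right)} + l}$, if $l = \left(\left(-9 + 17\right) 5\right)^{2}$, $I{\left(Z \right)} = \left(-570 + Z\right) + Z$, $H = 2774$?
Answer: $\frac{1}{6578} \approx 0.00015202$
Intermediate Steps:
$I{\left(Z \right)} = -570 + 2 Z$
$l = 1600$ ($l = \left(8 \cdot 5\right)^{2} = 40^{2} = 1600$)
$\frac{1}{I{\left(H \right)} + l} = \frac{1}{\left(-570 + 2 \cdot 2774\right) + 1600} = \frac{1}{\left(-570 + 5548\right) + 1600} = \frac{1}{4978 + 1600} = \frac{1}{6578}$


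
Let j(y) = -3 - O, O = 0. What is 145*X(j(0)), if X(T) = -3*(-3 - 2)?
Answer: 2175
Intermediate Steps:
j(y) = -3 (j(y) = -3 - 1*0 = -3 + 0 = -3)
X(T) = 15 (X(T) = -3*(-5) = 15)
145*X(j(0)) = 145*15 = 2175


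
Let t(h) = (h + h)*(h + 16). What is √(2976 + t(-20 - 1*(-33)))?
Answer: √3730 ≈ 61.074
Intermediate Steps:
t(h) = 2*h*(16 + h) (t(h) = (2*h)*(16 + h) = 2*h*(16 + h))
√(2976 + t(-20 - 1*(-33))) = √(2976 + 2*(-20 - 1*(-33))*(16 + (-20 - 1*(-33)))) = √(2976 + 2*(-20 + 33)*(16 + (-20 + 33))) = √(2976 + 2*13*(16 + 13)) = √(2976 + 2*13*29) = √(2976 + 754) = √3730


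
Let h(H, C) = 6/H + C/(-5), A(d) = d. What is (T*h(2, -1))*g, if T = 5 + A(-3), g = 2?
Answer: 64/5 ≈ 12.800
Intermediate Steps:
T = 2 (T = 5 - 3 = 2)
h(H, C) = 6/H - C/5 (h(H, C) = 6/H + C*(-⅕) = 6/H - C/5)
(T*h(2, -1))*g = (2*(6/2 - ⅕*(-1)))*2 = (2*(6*(½) + ⅕))*2 = (2*(3 + ⅕))*2 = (2*(16/5))*2 = (32/5)*2 = 64/5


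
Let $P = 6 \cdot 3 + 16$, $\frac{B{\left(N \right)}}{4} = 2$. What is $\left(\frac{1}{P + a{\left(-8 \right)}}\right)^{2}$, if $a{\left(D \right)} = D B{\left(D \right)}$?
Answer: $\frac{1}{900} \approx 0.0011111$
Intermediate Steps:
$B{\left(N \right)} = 8$ ($B{\left(N \right)} = 4 \cdot 2 = 8$)
$a{\left(D \right)} = 8 D$ ($a{\left(D \right)} = D 8 = 8 D$)
$P = 34$ ($P = 18 + 16 = 34$)
$\left(\frac{1}{P + a{\left(-8 \right)}}\right)^{2} = \left(\frac{1}{34 + 8 \left(-8\right)}\right)^{2} = \left(\frac{1}{34 - 64}\right)^{2} = \left(\frac{1}{-30}\right)^{2} = \left(- \frac{1}{30}\right)^{2} = \frac{1}{900}$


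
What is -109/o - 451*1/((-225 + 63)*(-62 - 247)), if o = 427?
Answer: -5648899/21374766 ≈ -0.26428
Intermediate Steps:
-109/o - 451*1/((-225 + 63)*(-62 - 247)) = -109/427 - 451*1/((-225 + 63)*(-62 - 247)) = -109*1/427 - 451/((-309*(-162))) = -109/427 - 451/50058 = -5648899/21374766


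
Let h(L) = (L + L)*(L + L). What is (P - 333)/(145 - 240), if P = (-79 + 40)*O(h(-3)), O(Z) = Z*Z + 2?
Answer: 10191/19 ≈ 536.37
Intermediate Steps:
h(L) = 4*L² (h(L) = (2*L)*(2*L) = 4*L²)
O(Z) = 2 + Z² (O(Z) = Z² + 2 = 2 + Z²)
P = -50622 (P = (-79 + 40)*(2 + (4*(-3)²)²) = -39*(2 + (4*9)²) = -39*(2 + 36²) = -39*(2 + 1296) = -39*1298 = -50622)
(P - 333)/(145 - 240) = (-50622 - 333)/(145 - 240) = -50955/(-95) = -50955*(-1/95) = 10191/19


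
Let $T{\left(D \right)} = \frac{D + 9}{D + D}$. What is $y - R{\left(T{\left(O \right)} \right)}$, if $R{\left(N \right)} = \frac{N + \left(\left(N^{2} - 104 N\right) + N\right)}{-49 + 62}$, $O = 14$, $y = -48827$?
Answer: $- \frac{497579625}{10192} \approx -48821.0$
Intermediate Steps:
$T{\left(D \right)} = \frac{9 + D}{2 D}$
$R{\left(N \right)} = - \frac{102 N}{13} + \frac{N^{2}}{13}$ ($R{\left(N \right)} = \frac{N + \left(N^{2} - 103 N\right)}{13} = \left(N^{2} - 102 N\right) \frac{1}{13} = - \frac{102 N}{13} + \frac{N^{2}}{13}$)
$y - R{\left(T{\left(O \right)} \right)} = -48827 - \frac{\frac{9 + 14}{2 \cdot 14} \left(-102 + \frac{9 + 14}{2 \cdot 14}\right)}{13} = -48827 - \frac{\frac{1}{2} \cdot \frac{1}{14} \cdot 23 \left(-102 + \frac{1}{2} \cdot \frac{1}{14} \cdot 23\right)}{13} = -48827 - \frac{1}{13} \cdot \frac{23}{28} \left(-102 + \frac{23}{28}\right) = -48827 - \frac{1}{13} \cdot \frac{23}{28} \left(- \frac{2833}{28}\right) = -48827 - - \frac{65159}{10192} = -48827 + \frac{65159}{10192} = - \frac{497579625}{10192}$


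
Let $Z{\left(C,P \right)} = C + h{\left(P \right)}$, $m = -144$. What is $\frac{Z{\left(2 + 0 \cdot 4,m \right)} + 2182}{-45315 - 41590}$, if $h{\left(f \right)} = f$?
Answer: $- \frac{408}{17381} \approx -0.023474$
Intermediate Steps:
$Z{\left(C,P \right)} = C + P$
$\frac{Z{\left(2 + 0 \cdot 4,m \right)} + 2182}{-45315 - 41590} = \frac{\left(\left(2 + 0 \cdot 4\right) - 144\right) + 2182}{-45315 - 41590} = \frac{\left(\left(2 + 0\right) - 144\right) + 2182}{-86905} = \left(\left(2 - 144\right) + 2182\right) \left(- \frac{1}{86905}\right) = \left(-142 + 2182\right) \left(- \frac{1}{86905}\right) = 2040 \left(- \frac{1}{86905}\right) = - \frac{408}{17381}$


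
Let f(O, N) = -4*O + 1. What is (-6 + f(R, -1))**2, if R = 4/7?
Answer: 2601/49 ≈ 53.082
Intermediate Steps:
R = 4/7 (R = 4*(1/7) = 4/7 ≈ 0.57143)
f(O, N) = 1 - 4*O
(-6 + f(R, -1))**2 = (-6 + (1 - 4*4/7))**2 = (-6 + (1 - 16/7))**2 = (-6 - 9/7)**2 = (-51/7)**2 = 2601/49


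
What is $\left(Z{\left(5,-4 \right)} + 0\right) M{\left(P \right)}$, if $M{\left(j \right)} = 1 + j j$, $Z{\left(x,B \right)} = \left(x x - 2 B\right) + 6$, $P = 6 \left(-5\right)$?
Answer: $35139$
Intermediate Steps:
$P = -30$
$Z{\left(x,B \right)} = 6 + x^{2} - 2 B$ ($Z{\left(x,B \right)} = \left(x^{2} - 2 B\right) + 6 = 6 + x^{2} - 2 B$)
$M{\left(j \right)} = 1 + j^{2}$
$\left(Z{\left(5,-4 \right)} + 0\right) M{\left(P \right)} = \left(\left(6 + 5^{2} - -8\right) + 0\right) \left(1 + \left(-30\right)^{2}\right) = \left(\left(6 + 25 + 8\right) + 0\right) \left(1 + 900\right) = \left(39 + 0\right) 901 = 39 \cdot 901 = 35139$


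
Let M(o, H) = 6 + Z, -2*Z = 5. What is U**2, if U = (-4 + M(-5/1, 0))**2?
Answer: 1/16 ≈ 0.062500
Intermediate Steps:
Z = -5/2 (Z = -1/2*5 = -5/2 ≈ -2.5000)
M(o, H) = 7/2 (M(o, H) = 6 - 5/2 = 7/2)
U = 1/4 (U = (-4 + 7/2)**2 = (-1/2)**2 = 1/4 ≈ 0.25000)
U**2 = (1/4)**2 = 1/16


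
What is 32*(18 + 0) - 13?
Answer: 563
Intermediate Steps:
32*(18 + 0) - 13 = 32*18 - 13 = 576 - 13 = 563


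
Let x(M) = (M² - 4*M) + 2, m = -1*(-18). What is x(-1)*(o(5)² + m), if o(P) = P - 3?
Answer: 154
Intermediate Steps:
m = 18
o(P) = -3 + P
x(M) = 2 + M² - 4*M
x(-1)*(o(5)² + m) = (2 + (-1)² - 4*(-1))*((-3 + 5)² + 18) = (2 + 1 + 4)*(2² + 18) = 7*(4 + 18) = 7*22 = 154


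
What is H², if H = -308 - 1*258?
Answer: 320356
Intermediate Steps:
H = -566 (H = -308 - 258 = -566)
H² = (-566)² = 320356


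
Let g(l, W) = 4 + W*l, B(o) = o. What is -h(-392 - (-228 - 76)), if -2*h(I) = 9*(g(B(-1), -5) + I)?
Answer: -711/2 ≈ -355.50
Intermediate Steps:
h(I) = -81/2 - 9*I/2 (h(I) = -9*((4 - 5*(-1)) + I)/2 = -9*((4 + 5) + I)/2 = -9*(9 + I)/2 = -(81 + 9*I)/2 = -81/2 - 9*I/2)
-h(-392 - (-228 - 76)) = -(-81/2 - 9*(-392 - (-228 - 76))/2) = -(-81/2 - 9*(-392 - 1*(-304))/2) = -(-81/2 - 9*(-392 + 304)/2) = -(-81/2 - 9/2*(-88)) = -(-81/2 + 396) = -1*711/2 = -711/2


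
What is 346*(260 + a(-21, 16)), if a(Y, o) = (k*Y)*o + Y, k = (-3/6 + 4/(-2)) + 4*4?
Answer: -1486762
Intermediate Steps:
k = 27/2 (k = (-3*⅙ + 4*(-½)) + 16 = (-½ - 2) + 16 = -5/2 + 16 = 27/2 ≈ 13.500)
a(Y, o) = Y + 27*Y*o/2 (a(Y, o) = (27*Y/2)*o + Y = 27*Y*o/2 + Y = Y + 27*Y*o/2)
346*(260 + a(-21, 16)) = 346*(260 + (½)*(-21)*(2 + 27*16)) = 346*(260 + (½)*(-21)*(2 + 432)) = 346*(260 + (½)*(-21)*434) = 346*(260 - 4557) = 346*(-4297) = -1486762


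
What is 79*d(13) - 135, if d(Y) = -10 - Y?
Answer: -1952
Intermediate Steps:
79*d(13) - 135 = 79*(-10 - 1*13) - 135 = 79*(-10 - 13) - 135 = 79*(-23) - 135 = -1817 - 135 = -1952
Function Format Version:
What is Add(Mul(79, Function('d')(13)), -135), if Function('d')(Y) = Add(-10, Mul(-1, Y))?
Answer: -1952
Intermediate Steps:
Add(Mul(79, Function('d')(13)), -135) = Add(Mul(79, Add(-10, Mul(-1, 13))), -135) = Add(Mul(79, Add(-10, -13)), -135) = Add(Mul(79, -23), -135) = Add(-1817, -135) = -1952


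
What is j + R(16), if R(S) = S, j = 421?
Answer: 437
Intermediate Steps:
j + R(16) = 421 + 16 = 437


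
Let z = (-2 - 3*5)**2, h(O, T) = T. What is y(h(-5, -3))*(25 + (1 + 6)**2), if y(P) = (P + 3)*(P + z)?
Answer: 0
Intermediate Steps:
z = 289 (z = (-2 - 15)**2 = (-17)**2 = 289)
y(P) = (3 + P)*(289 + P) (y(P) = (P + 3)*(P + 289) = (3 + P)*(289 + P))
y(h(-5, -3))*(25 + (1 + 6)**2) = (867 + (-3)**2 + 292*(-3))*(25 + (1 + 6)**2) = (867 + 9 - 876)*(25 + 7**2) = 0*(25 + 49) = 0*74 = 0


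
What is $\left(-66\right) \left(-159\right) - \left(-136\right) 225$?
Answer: $41094$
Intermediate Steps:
$\left(-66\right) \left(-159\right) - \left(-136\right) 225 = 10494 - -30600 = 10494 + 30600 = 41094$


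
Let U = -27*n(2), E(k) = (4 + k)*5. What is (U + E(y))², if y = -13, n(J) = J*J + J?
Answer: 42849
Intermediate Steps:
n(J) = J + J² (n(J) = J² + J = J + J²)
E(k) = 20 + 5*k
U = -162 (U = -54*(1 + 2) = -54*3 = -27*6 = -162)
(U + E(y))² = (-162 + (20 + 5*(-13)))² = (-162 + (20 - 65))² = (-162 - 45)² = (-207)² = 42849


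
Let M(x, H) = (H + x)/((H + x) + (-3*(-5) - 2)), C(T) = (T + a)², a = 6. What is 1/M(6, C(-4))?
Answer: 23/10 ≈ 2.3000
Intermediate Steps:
C(T) = (6 + T)² (C(T) = (T + 6)² = (6 + T)²)
M(x, H) = (H + x)/(13 + H + x) (M(x, H) = (H + x)/((H + x) + (15 - 2)) = (H + x)/((H + x) + 13) = (H + x)/(13 + H + x))
1/M(6, C(-4)) = 1/(((6 - 4)² + 6)/(13 + (6 - 4)² + 6)) = 1/((2² + 6)/(13 + 2² + 6)) = 1/((4 + 6)/(13 + 4 + 6)) = 1/(10/23) = 23/10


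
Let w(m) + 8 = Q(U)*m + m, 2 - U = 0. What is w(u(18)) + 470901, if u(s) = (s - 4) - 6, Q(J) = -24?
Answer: 470709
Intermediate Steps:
U = 2 (U = 2 - 1*0 = 2 + 0 = 2)
u(s) = -10 + s (u(s) = (-4 + s) - 6 = -10 + s)
w(m) = -8 - 23*m (w(m) = -8 + (-24*m + m) = -8 - 23*m)
w(u(18)) + 470901 = (-8 - 23*(-10 + 18)) + 470901 = (-8 - 23*8) + 470901 = (-8 - 184) + 470901 = -192 + 470901 = 470709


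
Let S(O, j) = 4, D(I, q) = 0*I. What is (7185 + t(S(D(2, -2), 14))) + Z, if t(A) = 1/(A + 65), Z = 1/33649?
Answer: 725305661/100947 ≈ 7185.0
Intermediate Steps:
Z = 1/33649 ≈ 2.9719e-5
D(I, q) = 0
t(A) = 1/(65 + A)
(7185 + t(S(D(2, -2), 14))) + Z = (7185 + 1/(65 + 4)) + 1/33649 = (7185 + 1/69) + 1/33649 = 495766/69 + 1/33649 = 725305661/100947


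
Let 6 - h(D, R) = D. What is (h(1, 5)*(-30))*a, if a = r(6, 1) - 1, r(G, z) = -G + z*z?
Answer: 900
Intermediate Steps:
r(G, z) = z² - G (r(G, z) = -G + z² = z² - G)
h(D, R) = 6 - D
a = -6 (a = (1² - 1*6) - 1 = (1 - 6) - 1 = -5 - 1 = -6)
(h(1, 5)*(-30))*a = ((6 - 1*1)*(-30))*(-6) = ((6 - 1)*(-30))*(-6) = (5*(-30))*(-6) = -150*(-6) = 900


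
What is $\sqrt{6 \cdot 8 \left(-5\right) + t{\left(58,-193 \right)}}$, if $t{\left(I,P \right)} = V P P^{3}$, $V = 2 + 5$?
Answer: $\sqrt{9712415767} \approx 98552.0$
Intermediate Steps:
$V = 7$
$t{\left(I,P \right)} = 7 P^{4}$ ($t{\left(I,P \right)} = 7 P P^{3} = 7 P^{4}$)
$\sqrt{6 \cdot 8 \left(-5\right) + t{\left(58,-193 \right)}} = \sqrt{6 \cdot 8 \left(-5\right) + 7 \left(-193\right)^{4}} = \sqrt{48 \left(-5\right) + 7 \cdot 1387488001} = \sqrt{-240 + 9712416007} = \sqrt{9712415767}$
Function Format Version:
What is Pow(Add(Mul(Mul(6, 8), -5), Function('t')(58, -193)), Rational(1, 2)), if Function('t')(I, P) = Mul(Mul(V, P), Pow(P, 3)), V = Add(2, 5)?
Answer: Pow(9712415767, Rational(1, 2)) ≈ 98552.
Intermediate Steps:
V = 7
Function('t')(I, P) = Mul(7, Pow(P, 4)) (Function('t')(I, P) = Mul(Mul(7, P), Pow(P, 3)) = Mul(7, Pow(P, 4)))
Pow(Add(Mul(Mul(6, 8), -5), Function('t')(58, -193)), Rational(1, 2)) = Pow(Add(Mul(Mul(6, 8), -5), Mul(7, Pow(-193, 4))), Rational(1, 2)) = Pow(Add(Mul(48, -5), Mul(7, 1387488001)), Rational(1, 2)) = Pow(Add(-240, 9712416007), Rational(1, 2)) = Pow(9712415767, Rational(1, 2))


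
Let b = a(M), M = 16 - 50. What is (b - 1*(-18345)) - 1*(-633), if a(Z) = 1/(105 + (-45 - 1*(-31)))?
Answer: 1726999/91 ≈ 18978.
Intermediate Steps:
M = -34
a(Z) = 1/91 (a(Z) = 1/(105 + (-45 + 31)) = 1/(105 - 14) = 1/91)
b = 1/91 ≈ 0.010989
(b - 1*(-18345)) - 1*(-633) = (1/91 - 1*(-18345)) - 1*(-633) = (1/91 + 18345) + 633 = 1669396/91 + 633 = 1726999/91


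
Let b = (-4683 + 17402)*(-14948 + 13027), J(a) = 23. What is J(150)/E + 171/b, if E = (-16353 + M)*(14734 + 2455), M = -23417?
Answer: -117458680207/16702694385189470 ≈ -7.0323e-6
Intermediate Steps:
b = -24433199 (b = 12719*(-1921) = -24433199)
E = -683606530 (E = (-16353 - 23417)*(14734 + 2455) = -39770*17189 = -683606530)
J(150)/E + 171/b = 23/(-683606530) + 171/(-24433199) = 23*(-1/683606530) + 171*(-1/24433199) = -23/683606530 - 171/24433199 = -117458680207/16702694385189470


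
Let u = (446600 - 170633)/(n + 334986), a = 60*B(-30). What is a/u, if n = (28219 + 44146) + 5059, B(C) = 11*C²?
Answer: 3024340000/3407 ≈ 8.8768e+5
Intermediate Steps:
n = 77424 (n = 72365 + 5059 = 77424)
a = 594000 (a = 60*(11*(-30)²) = 60*(11*900) = 60*9900 = 594000)
u = 91989/137470 (u = (446600 - 170633)/(77424 + 334986) = 275967/412410 = 275967*(1/412410) = 91989/137470 ≈ 0.66916)
a/u = 594000/(91989/137470) = 594000*(137470/91989) = 3024340000/3407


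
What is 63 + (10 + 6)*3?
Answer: 111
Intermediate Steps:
63 + (10 + 6)*3 = 63 + 16*3 = 63 + 48 = 111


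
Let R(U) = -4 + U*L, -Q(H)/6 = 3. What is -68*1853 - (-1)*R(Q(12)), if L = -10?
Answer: -125828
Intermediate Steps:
Q(H) = -18 (Q(H) = -6*3 = -18)
R(U) = -4 - 10*U (R(U) = -4 + U*(-10) = -4 - 10*U)
-68*1853 - (-1)*R(Q(12)) = -68*1853 - (-1)*(-4 - 10*(-18)) = -126004 - (-1)*(-4 + 180) = -126004 - (-1)*176 = -126004 - 1*(-176) = -126004 + 176 = -125828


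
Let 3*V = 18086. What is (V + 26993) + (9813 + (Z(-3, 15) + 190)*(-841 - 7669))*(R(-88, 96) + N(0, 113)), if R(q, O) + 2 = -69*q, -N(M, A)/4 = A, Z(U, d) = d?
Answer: -29237158333/3 ≈ -9.7457e+9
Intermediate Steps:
V = 18086/3 (V = (1/3)*18086 = 18086/3 ≈ 6028.7)
N(M, A) = -4*A
R(q, O) = -2 - 69*q
(V + 26993) + (9813 + (Z(-3, 15) + 190)*(-841 - 7669))*(R(-88, 96) + N(0, 113)) = (18086/3 + 26993) + (9813 + (15 + 190)*(-841 - 7669))*((-2 - 69*(-88)) - 4*113) = 99065/3 + (9813 + 205*(-8510))*((-2 + 6072) - 452) = 99065/3 + (9813 - 1744550)*(6070 - 452) = 99065/3 - 1734737*5618 = 99065/3 - 9745752466 = -29237158333/3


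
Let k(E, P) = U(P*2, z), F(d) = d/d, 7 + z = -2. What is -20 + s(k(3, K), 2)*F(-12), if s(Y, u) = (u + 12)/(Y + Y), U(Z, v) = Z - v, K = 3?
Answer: -293/15 ≈ -19.533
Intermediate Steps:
z = -9 (z = -7 - 2 = -9)
F(d) = 1
k(E, P) = 9 + 2*P (k(E, P) = P*2 - 1*(-9) = 2*P + 9 = 9 + 2*P)
s(Y, u) = (12 + u)/(2*Y) (s(Y, u) = (12 + u)/((2*Y)) = (12 + u)*(1/(2*Y)) = (12 + u)/(2*Y))
-20 + s(k(3, K), 2)*F(-12) = -20 + ((12 + 2)/(2*(9 + 2*3)))*1 = -20 + ((½)*14/(9 + 6))*1 = -20 + ((½)*14/15)*1 = -20 + ((½)*(1/15)*14)*1 = -20 + (7/15)*1 = -20 + 7/15 = -293/15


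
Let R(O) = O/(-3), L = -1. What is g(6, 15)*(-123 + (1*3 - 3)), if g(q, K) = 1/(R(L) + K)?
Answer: -369/46 ≈ -8.0217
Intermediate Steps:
R(O) = -O/3 (R(O) = O*(-⅓) = -O/3)
g(q, K) = 1/(⅓ + K) (g(q, K) = 1/(-⅓*(-1) + K) = 1/(⅓ + K))
g(6, 15)*(-123 + (1*3 - 3)) = (3/(1 + 3*15))*(-123 + (1*3 - 3)) = (3/(1 + 45))*(-123 + (3 - 3)) = (3/46)*(-123 + 0) = (3*(1/46))*(-123) = (3/46)*(-123) = -369/46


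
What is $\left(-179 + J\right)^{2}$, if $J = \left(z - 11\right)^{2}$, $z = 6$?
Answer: $23716$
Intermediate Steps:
$J = 25$ ($J = \left(6 - 11\right)^{2} = \left(-5\right)^{2} = 25$)
$\left(-179 + J\right)^{2} = \left(-179 + 25\right)^{2} = \left(-154\right)^{2} = 23716$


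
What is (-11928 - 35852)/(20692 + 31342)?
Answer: -23890/26017 ≈ -0.91825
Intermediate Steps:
(-11928 - 35852)/(20692 + 31342) = -47780/52034 = -47780*1/52034 = -23890/26017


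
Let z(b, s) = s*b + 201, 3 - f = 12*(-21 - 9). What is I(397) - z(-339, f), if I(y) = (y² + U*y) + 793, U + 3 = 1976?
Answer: 1064539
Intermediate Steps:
f = 363 (f = 3 - 12*(-21 - 9) = 3 - 12*(-30) = 3 - 1*(-360) = 3 + 360 = 363)
U = 1973 (U = -3 + 1976 = 1973)
z(b, s) = 201 + b*s (z(b, s) = b*s + 201 = 201 + b*s)
I(y) = 793 + y² + 1973*y (I(y) = (y² + 1973*y) + 793 = 793 + y² + 1973*y)
I(397) - z(-339, f) = (793 + 397² + 1973*397) - (201 - 339*363) = (793 + 157609 + 783281) - (201 - 123057) = 941683 - 1*(-122856) = 941683 + 122856 = 1064539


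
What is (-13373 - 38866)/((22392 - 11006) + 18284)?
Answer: -17413/9890 ≈ -1.7607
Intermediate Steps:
(-13373 - 38866)/((22392 - 11006) + 18284) = -52239/(11386 + 18284) = -52239/29670 = -52239*1/29670 = -17413/9890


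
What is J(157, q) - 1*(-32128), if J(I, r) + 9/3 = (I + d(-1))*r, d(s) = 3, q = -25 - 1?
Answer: 27965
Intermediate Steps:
q = -26
J(I, r) = -3 + r*(3 + I) (J(I, r) = -3 + (I + 3)*r = -3 + (3 + I)*r = -3 + r*(3 + I))
J(157, q) - 1*(-32128) = (-3 + 3*(-26) + 157*(-26)) - 1*(-32128) = (-3 - 78 - 4082) + 32128 = -4163 + 32128 = 27965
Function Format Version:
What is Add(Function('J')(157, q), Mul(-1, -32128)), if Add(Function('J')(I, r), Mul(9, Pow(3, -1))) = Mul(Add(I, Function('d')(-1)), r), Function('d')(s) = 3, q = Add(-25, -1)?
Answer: 27965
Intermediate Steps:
q = -26
Function('J')(I, r) = Add(-3, Mul(r, Add(3, I))) (Function('J')(I, r) = Add(-3, Mul(Add(I, 3), r)) = Add(-3, Mul(Add(3, I), r)) = Add(-3, Mul(r, Add(3, I))))
Add(Function('J')(157, q), Mul(-1, -32128)) = Add(Add(-3, Mul(3, -26), Mul(157, -26)), Mul(-1, -32128)) = Add(Add(-3, -78, -4082), 32128) = Add(-4163, 32128) = 27965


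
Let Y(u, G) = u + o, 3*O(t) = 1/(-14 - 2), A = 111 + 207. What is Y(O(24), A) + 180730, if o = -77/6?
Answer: 8674423/48 ≈ 1.8072e+5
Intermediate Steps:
o = -77/6 (o = (⅙)*(-77) = -77/6 ≈ -12.833)
A = 318
O(t) = -1/48 (O(t) = 1/(3*(-14 - 2)) = (⅓)/(-16) = (⅓)*(-1/16) = -1/48)
Y(u, G) = -77/6 + u (Y(u, G) = u - 77/6 = -77/6 + u)
Y(O(24), A) + 180730 = (-77/6 - 1/48) + 180730 = -617/48 + 180730 = 8674423/48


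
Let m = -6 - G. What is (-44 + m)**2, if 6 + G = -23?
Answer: 441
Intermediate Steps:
G = -29 (G = -6 - 23 = -29)
m = 23 (m = -6 - 1*(-29) = -6 + 29 = 23)
(-44 + m)**2 = (-44 + 23)**2 = (-21)**2 = 441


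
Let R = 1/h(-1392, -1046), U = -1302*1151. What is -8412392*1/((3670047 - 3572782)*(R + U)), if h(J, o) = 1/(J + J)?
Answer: 4206196/73016154645 ≈ 5.7606e-5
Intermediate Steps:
h(J, o) = 1/(2*J)
U = -1498602
R = -2784 (R = 1/((1/2)/(-1392)) = 1/((1/2)*(-1/1392)) = 1/(-1/2784) = -2784)
-8412392*1/((3670047 - 3572782)*(R + U)) = -8412392*1/((-2784 - 1498602)*(3670047 - 3572782)) = -8412392/((-1501386*97265)) = -8412392/(-146032309290) = -8412392*(-1/146032309290) = 4206196/73016154645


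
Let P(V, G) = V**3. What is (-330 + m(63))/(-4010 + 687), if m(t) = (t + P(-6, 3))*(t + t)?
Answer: 19608/3323 ≈ 5.9007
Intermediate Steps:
m(t) = 2*t*(-216 + t) (m(t) = (t + (-6)**3)*(t + t) = (t - 216)*(2*t) = (-216 + t)*(2*t) = 2*t*(-216 + t))
(-330 + m(63))/(-4010 + 687) = (-330 + 2*63*(-216 + 63))/(-4010 + 687) = (-330 + 2*63*(-153))/(-3323) = (-330 - 19278)*(-1/3323) = -19608*(-1/3323) = 19608/3323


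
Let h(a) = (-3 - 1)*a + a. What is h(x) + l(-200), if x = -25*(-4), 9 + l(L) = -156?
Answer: -465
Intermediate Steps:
l(L) = -165 (l(L) = -9 - 156 = -165)
x = 100
h(a) = -3*a (h(a) = -4*a + a = -3*a)
h(x) + l(-200) = -3*100 - 165 = -300 - 165 = -465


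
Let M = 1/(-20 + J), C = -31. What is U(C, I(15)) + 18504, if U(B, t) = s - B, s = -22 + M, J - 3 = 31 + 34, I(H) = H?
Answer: 888625/48 ≈ 18513.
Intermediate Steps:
J = 68 (J = 3 + (31 + 34) = 3 + 65 = 68)
M = 1/48 (M = 1/(-20 + 68) = 1/48 ≈ 0.020833)
s = -1055/48 (s = -22 + 1/48 = -1055/48 ≈ -21.979)
U(B, t) = -1055/48 - B
U(C, I(15)) + 18504 = (-1055/48 - 1*(-31)) + 18504 = (-1055/48 + 31) + 18504 = 433/48 + 18504 = 888625/48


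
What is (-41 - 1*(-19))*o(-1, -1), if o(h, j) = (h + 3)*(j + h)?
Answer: 88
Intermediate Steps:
o(h, j) = (3 + h)*(h + j)
(-41 - 1*(-19))*o(-1, -1) = (-41 - 1*(-19))*((-1)² + 3*(-1) + 3*(-1) - 1*(-1)) = (-41 + 19)*(1 - 3 - 3 + 1) = -22*(-4) = 88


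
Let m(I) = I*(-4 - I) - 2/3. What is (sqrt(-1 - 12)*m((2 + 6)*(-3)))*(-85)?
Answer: 122570*I*sqrt(13)/3 ≈ 1.4731e+5*I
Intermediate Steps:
m(I) = -2/3 + I*(-4 - I) (m(I) = I*(-4 - I) - 2*1/3 = I*(-4 - I) - 2/3 = -2/3 + I*(-4 - I))
(sqrt(-1 - 12)*m((2 + 6)*(-3)))*(-85) = (sqrt(-1 - 12)*(-2/3 - ((2 + 6)*(-3))**2 - 4*(2 + 6)*(-3)))*(-85) = (sqrt(-13)*(-2/3 - (8*(-3))**2 - 32*(-3)))*(-85) = ((I*sqrt(13))*(-2/3 - 1*(-24)**2 - 4*(-24)))*(-85) = ((I*sqrt(13))*(-2/3 - 1*576 + 96))*(-85) = ((I*sqrt(13))*(-2/3 - 576 + 96))*(-85) = ((I*sqrt(13))*(-1442/3))*(-85) = -1442*I*sqrt(13)/3*(-85) = 122570*I*sqrt(13)/3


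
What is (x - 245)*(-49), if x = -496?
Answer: 36309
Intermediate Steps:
(x - 245)*(-49) = (-496 - 245)*(-49) = -741*(-49) = 36309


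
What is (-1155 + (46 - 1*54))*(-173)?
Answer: 201199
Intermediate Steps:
(-1155 + (46 - 1*54))*(-173) = (-1155 + (46 - 54))*(-173) = (-1155 - 8)*(-173) = -1163*(-173) = 201199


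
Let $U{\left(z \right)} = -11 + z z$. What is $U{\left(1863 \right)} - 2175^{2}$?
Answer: $-1259867$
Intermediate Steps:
$U{\left(z \right)} = -11 + z^{2}$
$U{\left(1863 \right)} - 2175^{2} = \left(-11 + 1863^{2}\right) - 2175^{2} = \left(-11 + 3470769\right) - 4730625 = 3470758 - 4730625 = -1259867$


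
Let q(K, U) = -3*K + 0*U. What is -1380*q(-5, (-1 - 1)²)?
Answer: -20700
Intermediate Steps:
q(K, U) = -3*K (q(K, U) = -3*K + 0 = -3*K)
-1380*q(-5, (-1 - 1)²) = -(-4140)*(-5) = -1380*15 = -20700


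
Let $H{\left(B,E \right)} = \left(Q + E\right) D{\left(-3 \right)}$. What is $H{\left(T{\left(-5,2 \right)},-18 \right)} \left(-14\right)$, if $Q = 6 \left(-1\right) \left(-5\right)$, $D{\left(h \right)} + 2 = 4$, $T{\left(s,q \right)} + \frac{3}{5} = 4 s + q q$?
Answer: $-336$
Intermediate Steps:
$T{\left(s,q \right)} = - \frac{3}{5} + q^{2} + 4 s$ ($T{\left(s,q \right)} = - \frac{3}{5} + \left(4 s + q q\right) = - \frac{3}{5} + \left(4 s + q^{2}\right) = - \frac{3}{5} + \left(q^{2} + 4 s\right) = - \frac{3}{5} + q^{2} + 4 s$)
$D{\left(h \right)} = 2$ ($D{\left(h \right)} = -2 + 4 = 2$)
$Q = 30$ ($Q = \left(-6\right) \left(-5\right) = 30$)
$H{\left(B,E \right)} = 60 + 2 E$ ($H{\left(B,E \right)} = \left(30 + E\right) 2 = 60 + 2 E$)
$H{\left(T{\left(-5,2 \right)},-18 \right)} \left(-14\right) = \left(60 + 2 \left(-18\right)\right) \left(-14\right) = \left(60 - 36\right) \left(-14\right) = 24 \left(-14\right) = -336$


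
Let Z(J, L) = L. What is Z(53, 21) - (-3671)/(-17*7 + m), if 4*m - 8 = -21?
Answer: -4415/489 ≈ -9.0286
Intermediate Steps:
m = -13/4 (m = 2 + (¼)*(-21) = 2 - 21/4 = -13/4 ≈ -3.2500)
Z(53, 21) - (-3671)/(-17*7 + m) = 21 - (-3671)/(-17*7 - 13/4) = 21 - (-3671)/(-119 - 13/4) = 21 - (-3671)/(-489/4) = 21 - (-3671)*(-4)/489 = 21 - 1*14684/489 = 21 - 14684/489 = -4415/489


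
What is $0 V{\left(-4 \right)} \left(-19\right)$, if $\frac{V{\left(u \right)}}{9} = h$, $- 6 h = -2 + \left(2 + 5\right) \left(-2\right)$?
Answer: $0$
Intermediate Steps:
$h = \frac{8}{3}$ ($h = - \frac{-2 + \left(2 + 5\right) \left(-2\right)}{6} = - \frac{-2 + 7 \left(-2\right)}{6} = - \frac{-2 - 14}{6} = \left(- \frac{1}{6}\right) \left(-16\right) = \frac{8}{3} \approx 2.6667$)
$V{\left(u \right)} = 24$ ($V{\left(u \right)} = 9 \cdot \frac{8}{3} = 24$)
$0 V{\left(-4 \right)} \left(-19\right) = 0 \cdot 24 \left(-19\right) = 0 \left(-19\right) = 0$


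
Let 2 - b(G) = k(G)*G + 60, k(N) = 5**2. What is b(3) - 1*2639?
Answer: -2772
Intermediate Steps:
k(N) = 25
b(G) = -58 - 25*G (b(G) = 2 - (25*G + 60) = 2 - (60 + 25*G) = 2 + (-60 - 25*G) = -58 - 25*G)
b(3) - 1*2639 = (-58 - 25*3) - 1*2639 = (-58 - 75) - 2639 = -133 - 2639 = -2772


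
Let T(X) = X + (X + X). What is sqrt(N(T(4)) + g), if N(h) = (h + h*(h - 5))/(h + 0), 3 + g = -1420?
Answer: I*sqrt(1415) ≈ 37.616*I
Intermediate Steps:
g = -1423 (g = -3 - 1420 = -1423)
T(X) = 3*X (T(X) = X + 2*X = 3*X)
N(h) = (h + h*(-5 + h))/h
sqrt(N(T(4)) + g) = sqrt((-4 + 3*4) - 1423) = sqrt((-4 + 12) - 1423) = sqrt(8 - 1423) = sqrt(-1415) = I*sqrt(1415)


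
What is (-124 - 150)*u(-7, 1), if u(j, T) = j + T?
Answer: 1644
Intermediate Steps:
u(j, T) = T + j
(-124 - 150)*u(-7, 1) = (-124 - 150)*(1 - 7) = -274*(-6) = 1644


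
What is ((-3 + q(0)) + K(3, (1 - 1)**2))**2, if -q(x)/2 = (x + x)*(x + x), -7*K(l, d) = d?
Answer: 9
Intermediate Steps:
K(l, d) = -d/7
q(x) = -8*x**2 (q(x) = -2*(x + x)*(x + x) = -2*2*x*2*x = -8*x**2)
((-3 + q(0)) + K(3, (1 - 1)**2))**2 = ((-3 - 8*0**2) - (1 - 1)**2/7)**2 = ((-3 - 8*0) - 1/7*0**2)**2 = ((-3 + 0) - 1/7*0)**2 = (-3 + 0)**2 = (-3)**2 = 9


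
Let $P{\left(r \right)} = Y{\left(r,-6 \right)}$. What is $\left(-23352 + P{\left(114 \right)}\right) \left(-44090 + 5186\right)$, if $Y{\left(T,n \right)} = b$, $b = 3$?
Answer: $908369496$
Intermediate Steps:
$Y{\left(T,n \right)} = 3$
$P{\left(r \right)} = 3$
$\left(-23352 + P{\left(114 \right)}\right) \left(-44090 + 5186\right) = \left(-23352 + 3\right) \left(-44090 + 5186\right) = \left(-23349\right) \left(-38904\right) = 908369496$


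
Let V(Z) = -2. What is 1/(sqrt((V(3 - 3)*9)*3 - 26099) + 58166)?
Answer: 58166/3383309709 - I*sqrt(26153)/3383309709 ≈ 1.7192e-5 - 4.7799e-8*I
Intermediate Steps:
1/(sqrt((V(3 - 3)*9)*3 - 26099) + 58166) = 1/(sqrt(-2*9*3 - 26099) + 58166) = 1/(sqrt(-18*3 - 26099) + 58166) = 1/(sqrt(-54 - 26099) + 58166) = 1/(sqrt(-26153) + 58166) = 1/(I*sqrt(26153) + 58166) = 1/(58166 + I*sqrt(26153))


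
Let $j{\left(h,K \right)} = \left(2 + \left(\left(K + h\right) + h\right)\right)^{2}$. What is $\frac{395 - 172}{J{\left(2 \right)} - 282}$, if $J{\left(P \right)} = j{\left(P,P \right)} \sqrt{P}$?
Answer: $- \frac{31443}{35666} - \frac{3568 \sqrt{2}}{17833} \approx -1.1645$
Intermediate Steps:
$j{\left(h,K \right)} = \left(2 + K + 2 h\right)^{2}$ ($j{\left(h,K \right)} = \left(2 + \left(K + 2 h\right)\right)^{2} = \left(2 + K + 2 h\right)^{2}$)
$J{\left(P \right)} = \sqrt{P} \left(2 + 3 P\right)^{2}$ ($J{\left(P \right)} = \left(2 + P + 2 P\right)^{2} \sqrt{P} = \left(2 + 3 P\right)^{2} \sqrt{P} = \sqrt{P} \left(2 + 3 P\right)^{2}$)
$\frac{395 - 172}{J{\left(2 \right)} - 282} = \frac{395 - 172}{\sqrt{2} \left(2 + 3 \cdot 2\right)^{2} - 282} = \frac{223}{\sqrt{2} \left(2 + 6\right)^{2} - 282} = \frac{223}{\sqrt{2} \cdot 8^{2} - 282} = \frac{223}{\sqrt{2} \cdot 64 - 282} = \frac{223}{64 \sqrt{2} - 282} = \frac{223}{-282 + 64 \sqrt{2}}$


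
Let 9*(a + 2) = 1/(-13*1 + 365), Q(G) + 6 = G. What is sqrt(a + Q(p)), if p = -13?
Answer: I*sqrt(1463594)/264 ≈ 4.5825*I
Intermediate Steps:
Q(G) = -6 + G
a = -6335/3168 (a = -2 + 1/(9*(-13*1 + 365)) = -2 + 1/(9*(-13 + 365)) = -2 + (1/9)/352 = -2 + (1/9)*(1/352) = -2 + 1/3168 = -6335/3168 ≈ -1.9997)
sqrt(a + Q(p)) = sqrt(-6335/3168 + (-6 - 13)) = sqrt(-6335/3168 - 19) = sqrt(-66527/3168) = I*sqrt(1463594)/264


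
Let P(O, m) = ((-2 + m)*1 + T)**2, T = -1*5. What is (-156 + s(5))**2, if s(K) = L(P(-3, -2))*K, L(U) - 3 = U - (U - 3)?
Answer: 15876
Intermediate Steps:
T = -5
P(O, m) = (-7 + m)**2 (P(O, m) = ((-2 + m)*1 - 5)**2 = ((-2 + m) - 5)**2 = (-7 + m)**2)
L(U) = 6 (L(U) = 3 + (U - (U - 3)) = 3 + (U - (-3 + U)) = 3 + (U + (3 - U)) = 3 + 3 = 6)
s(K) = 6*K
(-156 + s(5))**2 = (-156 + 6*5)**2 = (-156 + 30)**2 = (-126)**2 = 15876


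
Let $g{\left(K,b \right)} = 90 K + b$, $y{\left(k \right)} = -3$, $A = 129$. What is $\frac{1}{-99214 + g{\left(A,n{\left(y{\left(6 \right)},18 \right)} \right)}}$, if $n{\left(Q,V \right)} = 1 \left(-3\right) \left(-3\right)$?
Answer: $- \frac{1}{87595} \approx -1.1416 \cdot 10^{-5}$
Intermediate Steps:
$n{\left(Q,V \right)} = 9$ ($n{\left(Q,V \right)} = \left(-3\right) \left(-3\right) = 9$)
$g{\left(K,b \right)} = b + 90 K$
$\frac{1}{-99214 + g{\left(A,n{\left(y{\left(6 \right)},18 \right)} \right)}} = \frac{1}{-99214 + \left(9 + 90 \cdot 129\right)} = \frac{1}{-99214 + \left(9 + 11610\right)} = \frac{1}{-99214 + 11619} = \frac{1}{-87595} = - \frac{1}{87595}$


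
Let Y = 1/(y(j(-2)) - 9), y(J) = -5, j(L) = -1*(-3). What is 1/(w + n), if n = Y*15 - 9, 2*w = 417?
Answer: 7/1389 ≈ 0.0050396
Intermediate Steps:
w = 417/2 (w = (½)*417 = 417/2 ≈ 208.50)
j(L) = 3
Y = -1/14 (Y = 1/(-5 - 9) = 1/(-14) = -1/14 ≈ -0.071429)
n = -141/14 (n = -1/14*15 - 9 = -15/14 - 9 = -141/14 ≈ -10.071)
1/(w + n) = 1/(417/2 - 141/14) = 1/(1389/7) = 7/1389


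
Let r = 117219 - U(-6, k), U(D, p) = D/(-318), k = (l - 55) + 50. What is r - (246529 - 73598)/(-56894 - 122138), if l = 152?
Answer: 1112264442735/9488696 ≈ 1.1722e+5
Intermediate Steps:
k = 147 (k = (152 - 55) + 50 = 97 + 50 = 147)
U(D, p) = -D/318 (U(D, p) = D*(-1/318) = -D/318)
r = 6212606/53 (r = 117219 - (-1)*(-6)/318 = 117219 - 1*1/53 = 117219 - 1/53 = 6212606/53 ≈ 1.1722e+5)
r - (246529 - 73598)/(-56894 - 122138) = 6212606/53 - (246529 - 73598)/(-56894 - 122138) = 6212606/53 - 172931/(-179032) = 6212606/53 - 172931*(-1)/179032 = 6212606/53 - 1*(-172931/179032) = 6212606/53 + 172931/179032 = 1112264442735/9488696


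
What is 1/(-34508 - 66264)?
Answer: -1/100772 ≈ -9.9234e-6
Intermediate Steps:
1/(-34508 - 66264) = 1/(-100772) = -1/100772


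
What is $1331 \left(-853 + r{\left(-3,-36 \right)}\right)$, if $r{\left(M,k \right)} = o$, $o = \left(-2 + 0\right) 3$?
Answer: $-1143329$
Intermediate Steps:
$o = -6$ ($o = \left(-2\right) 3 = -6$)
$r{\left(M,k \right)} = -6$
$1331 \left(-853 + r{\left(-3,-36 \right)}\right) = 1331 \left(-853 - 6\right) = 1331 \left(-859\right) = -1143329$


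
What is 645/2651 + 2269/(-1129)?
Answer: -5286914/2992979 ≈ -1.7664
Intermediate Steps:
645/2651 + 2269/(-1129) = 645*(1/2651) + 2269*(-1/1129) = 645/2651 - 2269/1129 = -5286914/2992979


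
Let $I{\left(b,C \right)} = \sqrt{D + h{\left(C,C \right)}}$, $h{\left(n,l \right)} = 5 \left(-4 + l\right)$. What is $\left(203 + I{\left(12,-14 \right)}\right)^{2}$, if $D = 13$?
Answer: $\left(203 + i \sqrt{77}\right)^{2} \approx 41132.0 + 3562.6 i$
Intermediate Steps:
$h{\left(n,l \right)} = -20 + 5 l$
$I{\left(b,C \right)} = \sqrt{-7 + 5 C}$ ($I{\left(b,C \right)} = \sqrt{13 + \left(-20 + 5 C\right)} = \sqrt{-7 + 5 C}$)
$\left(203 + I{\left(12,-14 \right)}\right)^{2} = \left(203 + \sqrt{-7 + 5 \left(-14\right)}\right)^{2} = \left(203 + \sqrt{-7 - 70}\right)^{2} = \left(203 + \sqrt{-77}\right)^{2} = \left(203 + i \sqrt{77}\right)^{2}$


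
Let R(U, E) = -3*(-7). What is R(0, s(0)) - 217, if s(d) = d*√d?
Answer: -196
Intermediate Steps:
s(d) = d^(3/2)
R(U, E) = 21
R(0, s(0)) - 217 = 21 - 217 = -196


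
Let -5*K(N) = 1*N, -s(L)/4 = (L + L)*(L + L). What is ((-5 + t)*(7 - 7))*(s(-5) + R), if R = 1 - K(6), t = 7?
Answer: 0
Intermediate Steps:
s(L) = -16*L² (s(L) = -4*(L + L)*(L + L) = -4*2*L*2*L = -16*L²)
K(N) = -N/5
R = 11/5 (R = 1 - (-1)*6/5 = 1 - 1*(-6/5) = 1 + 6/5 = 11/5 ≈ 2.2000)
((-5 + t)*(7 - 7))*(s(-5) + R) = ((-5 + 7)*(7 - 7))*(-16*(-5)² + 11/5) = (2*0)*(-16*25 + 11/5) = 0*(-400 + 11/5) = 0*(-1989/5) = 0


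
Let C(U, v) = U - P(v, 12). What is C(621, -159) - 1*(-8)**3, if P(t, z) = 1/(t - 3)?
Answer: 183547/162 ≈ 1133.0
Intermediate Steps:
P(t, z) = 1/(-3 + t)
C(U, v) = U - 1/(-3 + v)
C(621, -159) - 1*(-8)**3 = (-1 + 621*(-3 - 159))/(-3 - 159) - 1*(-8)**3 = (-1 + 621*(-162))/(-162) - 1*(-512) = -(-1 - 100602)/162 + 512 = -1/162*(-100603) + 512 = 100603/162 + 512 = 183547/162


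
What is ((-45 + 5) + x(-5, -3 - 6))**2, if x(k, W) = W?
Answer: 2401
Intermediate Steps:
((-45 + 5) + x(-5, -3 - 6))**2 = ((-45 + 5) + (-3 - 6))**2 = (-40 - 9)**2 = (-49)**2 = 2401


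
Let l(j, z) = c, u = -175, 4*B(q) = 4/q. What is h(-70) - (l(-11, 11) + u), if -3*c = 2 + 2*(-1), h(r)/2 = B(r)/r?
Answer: 428751/2450 ≈ 175.00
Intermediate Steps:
B(q) = 1/q (B(q) = (4/q)/4 = 1/q)
h(r) = 2/r² (h(r) = 2*(1/(r*r)) = 2/r²)
c = 0 (c = -(2 + 2*(-1))/3 = -(2 - 2)/3 = -⅓*0 = 0)
l(j, z) = 0
h(-70) - (l(-11, 11) + u) = 2/(-70)² - (0 - 175) = 2*(1/4900) - 1*(-175) = 1/2450 + 175 = 428751/2450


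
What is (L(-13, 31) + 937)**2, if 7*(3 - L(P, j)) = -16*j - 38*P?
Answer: 43322724/49 ≈ 8.8414e+5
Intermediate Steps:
L(P, j) = 3 + 16*j/7 + 38*P/7 (L(P, j) = 3 - (-16*j - 38*P)/7 = 3 - (-38*P - 16*j)/7 = 3 + (16*j/7 + 38*P/7) = 3 + 16*j/7 + 38*P/7)
(L(-13, 31) + 937)**2 = ((3 + (16/7)*31 + (38/7)*(-13)) + 937)**2 = ((3 + 496/7 - 494/7) + 937)**2 = (23/7 + 937)**2 = (6582/7)**2 = 43322724/49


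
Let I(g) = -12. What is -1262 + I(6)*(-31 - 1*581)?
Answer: 6082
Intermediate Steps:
-1262 + I(6)*(-31 - 1*581) = -1262 - 12*(-31 - 1*581) = -1262 - 12*(-31 - 581) = -1262 - 12*(-612) = -1262 + 7344 = 6082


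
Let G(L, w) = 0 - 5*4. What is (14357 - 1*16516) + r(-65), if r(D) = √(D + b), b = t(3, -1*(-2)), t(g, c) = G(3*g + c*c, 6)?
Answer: -2159 + I*√85 ≈ -2159.0 + 9.2195*I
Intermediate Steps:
G(L, w) = -20 (G(L, w) = 0 - 20 = -20)
t(g, c) = -20
b = -20
r(D) = √(-20 + D) (r(D) = √(D - 20) = √(-20 + D))
(14357 - 1*16516) + r(-65) = (14357 - 1*16516) + √(-20 - 65) = (14357 - 16516) + √(-85) = -2159 + I*√85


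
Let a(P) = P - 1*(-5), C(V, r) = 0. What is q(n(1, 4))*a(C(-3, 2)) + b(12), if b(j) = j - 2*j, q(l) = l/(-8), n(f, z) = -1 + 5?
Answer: -29/2 ≈ -14.500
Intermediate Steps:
a(P) = 5 + P (a(P) = P + 5 = 5 + P)
n(f, z) = 4
q(l) = -l/8 (q(l) = l*(-⅛) = -l/8)
b(j) = -j
q(n(1, 4))*a(C(-3, 2)) + b(12) = (-⅛*4)*(5 + 0) - 1*12 = -½*5 - 12 = -5/2 - 12 = -29/2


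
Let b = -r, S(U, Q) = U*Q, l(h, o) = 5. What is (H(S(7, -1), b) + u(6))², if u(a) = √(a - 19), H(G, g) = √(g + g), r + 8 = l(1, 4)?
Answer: -7 + 2*I*√78 ≈ -7.0 + 17.664*I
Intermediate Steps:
r = -3 (r = -8 + 5 = -3)
S(U, Q) = Q*U
b = 3 (b = -1*(-3) = 3)
H(G, g) = √2*√g (H(G, g) = √(2*g) = √2*√g)
u(a) = √(-19 + a)
(H(S(7, -1), b) + u(6))² = (√2*√3 + √(-19 + 6))² = (√6 + √(-13))² = (√6 + I*√13)²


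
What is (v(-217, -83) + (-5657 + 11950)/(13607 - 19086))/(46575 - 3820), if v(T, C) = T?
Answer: -70308/13779685 ≈ -0.0051023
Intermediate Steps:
(v(-217, -83) + (-5657 + 11950)/(13607 - 19086))/(46575 - 3820) = (-217 + (-5657 + 11950)/(13607 - 19086))/(46575 - 3820) = (-217 + 6293/(-5479))/42755 = (-217 + 6293*(-1/5479))*(1/42755) = (-217 - 6293/5479)*(1/42755) = -1195236/5479*1/42755 = -70308/13779685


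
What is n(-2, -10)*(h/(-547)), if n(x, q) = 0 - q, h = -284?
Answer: 2840/547 ≈ 5.1920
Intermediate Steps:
n(x, q) = -q
n(-2, -10)*(h/(-547)) = (-1*(-10))*(-284/(-547)) = 10*(-284*(-1/547)) = 10*(284/547) = 2840/547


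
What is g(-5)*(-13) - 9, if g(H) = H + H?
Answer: 121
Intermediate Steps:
g(H) = 2*H
g(-5)*(-13) - 9 = (2*(-5))*(-13) - 9 = -10*(-13) - 9 = 130 - 9 = 121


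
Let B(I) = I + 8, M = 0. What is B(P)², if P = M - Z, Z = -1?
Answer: 81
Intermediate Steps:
P = 1 (P = 0 - 1*(-1) = 0 + 1 = 1)
B(I) = 8 + I
B(P)² = (8 + 1)² = 9² = 81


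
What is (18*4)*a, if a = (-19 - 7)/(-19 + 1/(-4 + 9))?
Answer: 4680/47 ≈ 99.574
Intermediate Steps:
a = 65/47 (a = -26/(-19 + 1/5) = -26/(-19 + ⅕) = -26/(-94/5) = -26*(-5/94) = 65/47 ≈ 1.3830)
(18*4)*a = (18*4)*(65/47) = 72*(65/47) = 4680/47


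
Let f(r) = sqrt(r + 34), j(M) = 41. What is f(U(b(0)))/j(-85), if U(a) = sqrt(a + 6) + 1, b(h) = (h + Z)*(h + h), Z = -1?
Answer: sqrt(35 + sqrt(6))/41 ≈ 0.14926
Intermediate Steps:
b(h) = 2*h*(-1 + h) (b(h) = (h - 1)*(h + h) = (-1 + h)*(2*h) = 2*h*(-1 + h))
U(a) = 1 + sqrt(6 + a) (U(a) = sqrt(6 + a) + 1 = 1 + sqrt(6 + a))
f(r) = sqrt(34 + r)
f(U(b(0)))/j(-85) = sqrt(34 + (1 + sqrt(6 + 2*0*(-1 + 0))))/41 = sqrt(34 + (1 + sqrt(6 + 2*0*(-1))))*(1/41) = sqrt(34 + (1 + sqrt(6 + 0)))*(1/41) = sqrt(34 + (1 + sqrt(6)))*(1/41) = sqrt(35 + sqrt(6))*(1/41) = sqrt(35 + sqrt(6))/41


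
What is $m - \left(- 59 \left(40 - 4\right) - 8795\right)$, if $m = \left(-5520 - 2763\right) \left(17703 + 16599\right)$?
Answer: $-284112547$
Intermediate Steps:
$m = -284123466$ ($m = \left(-8283\right) 34302 = -284123466$)
$m - \left(- 59 \left(40 - 4\right) - 8795\right) = -284123466 - \left(- 59 \left(40 - 4\right) - 8795\right) = -284123466 - \left(\left(-59\right) 36 - 8795\right) = -284123466 - \left(-2124 - 8795\right) = -284123466 - -10919 = -284123466 + 10919 = -284112547$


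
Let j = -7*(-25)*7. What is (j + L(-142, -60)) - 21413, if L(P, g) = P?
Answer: -20330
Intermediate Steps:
j = 1225 (j = 175*7 = 1225)
(j + L(-142, -60)) - 21413 = (1225 - 142) - 21413 = 1083 - 21413 = -20330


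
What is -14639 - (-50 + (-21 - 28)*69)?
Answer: -11208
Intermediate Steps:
-14639 - (-50 + (-21 - 28)*69) = -14639 - (-50 - 49*69) = -14639 - (-50 - 3381) = -14639 - 1*(-3431) = -14639 + 3431 = -11208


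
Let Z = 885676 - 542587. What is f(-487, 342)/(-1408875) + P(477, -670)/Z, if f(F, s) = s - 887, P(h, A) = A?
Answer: -50464183/32224634325 ≈ -0.0015660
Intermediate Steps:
Z = 343089
f(F, s) = -887 + s
f(-487, 342)/(-1408875) + P(477, -670)/Z = (-887 + 342)/(-1408875) - 670/343089 = -545*(-1/1408875) - 670*1/343089 = 109/281775 - 670/343089 = -50464183/32224634325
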